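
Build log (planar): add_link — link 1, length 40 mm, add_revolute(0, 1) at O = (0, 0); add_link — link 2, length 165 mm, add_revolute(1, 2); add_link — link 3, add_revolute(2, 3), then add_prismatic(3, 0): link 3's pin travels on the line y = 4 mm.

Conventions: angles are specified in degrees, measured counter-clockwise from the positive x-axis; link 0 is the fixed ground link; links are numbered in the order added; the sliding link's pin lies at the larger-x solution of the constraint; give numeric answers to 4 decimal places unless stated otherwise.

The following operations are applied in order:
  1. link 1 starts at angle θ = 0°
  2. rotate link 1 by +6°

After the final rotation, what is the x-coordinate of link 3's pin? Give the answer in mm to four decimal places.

geometry: r = 40 mm, L = 165 mm, e = 4 mm; θ starts at 0°
rotate link 1 by +6°: θ ← 0° +6° = 6°
crank pin P = (r cos θ, r sin θ) = (39.780876, 4.181139)
h = r sin θ − e = 4.181139 − 4 = 0.181139
x = r cos θ + √(L² − h²) = 39.780876 + 164.999901 = 204.780776

204.7808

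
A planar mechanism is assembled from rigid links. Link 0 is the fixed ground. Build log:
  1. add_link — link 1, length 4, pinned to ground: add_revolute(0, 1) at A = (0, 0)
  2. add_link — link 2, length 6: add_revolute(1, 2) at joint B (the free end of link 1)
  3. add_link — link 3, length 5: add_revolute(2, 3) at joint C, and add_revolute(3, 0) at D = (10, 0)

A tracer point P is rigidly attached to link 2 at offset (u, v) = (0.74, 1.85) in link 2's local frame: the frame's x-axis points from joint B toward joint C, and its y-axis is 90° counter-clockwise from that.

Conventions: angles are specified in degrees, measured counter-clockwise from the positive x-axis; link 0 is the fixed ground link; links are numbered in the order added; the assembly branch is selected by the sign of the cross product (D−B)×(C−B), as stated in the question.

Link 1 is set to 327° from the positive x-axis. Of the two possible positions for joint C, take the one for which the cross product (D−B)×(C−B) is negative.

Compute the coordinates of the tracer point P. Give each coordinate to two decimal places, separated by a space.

A=(0,0), D=(10.00,0)
B = A + 4.00·(cos327°, sin327°) = (3.3547, -2.1786)
|BD| = 6.9933
circle(B,6.00) ∩ circle(D,5.00): a=4.2831, h=4.2018
  candidates: C₊=(6.1157,3.1484) cross=29.384; C₋=(8.7336,-4.8370) cross=-29.384
  branch - wants cross < 0 → take C=(8.7336,-4.8370) (cross=-29.384)
ex = (C−B)/|BC| = (0.8965,-0.4431); ey = (0.4431,0.8965)
P = B + 0.74·ex + 1.85·ey = (4.8378,-0.8479)

4.84 -0.85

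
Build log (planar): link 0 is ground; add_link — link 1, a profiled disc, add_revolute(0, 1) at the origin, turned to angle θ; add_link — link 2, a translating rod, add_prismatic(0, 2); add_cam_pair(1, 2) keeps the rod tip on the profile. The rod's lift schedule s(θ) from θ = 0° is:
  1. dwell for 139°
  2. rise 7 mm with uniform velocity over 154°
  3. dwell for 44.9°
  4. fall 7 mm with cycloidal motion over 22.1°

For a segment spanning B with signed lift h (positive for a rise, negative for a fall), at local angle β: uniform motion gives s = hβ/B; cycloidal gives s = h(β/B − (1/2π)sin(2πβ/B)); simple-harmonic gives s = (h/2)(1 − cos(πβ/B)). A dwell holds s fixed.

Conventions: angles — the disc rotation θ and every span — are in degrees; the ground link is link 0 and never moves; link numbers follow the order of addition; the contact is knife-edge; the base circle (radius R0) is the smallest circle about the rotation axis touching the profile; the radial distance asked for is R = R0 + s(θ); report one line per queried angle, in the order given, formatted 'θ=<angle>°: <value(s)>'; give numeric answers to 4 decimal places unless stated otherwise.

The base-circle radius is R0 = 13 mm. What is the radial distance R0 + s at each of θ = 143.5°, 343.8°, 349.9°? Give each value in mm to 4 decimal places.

seg 1 [0°–139°] dwell: s stays 0.0000
seg 2 [139°–293°] uniform, h=7: θ=143.5° here. β=4.5, B=154. 7·4.5/154 = 0.2045 → s = 0.2045
seg 2 [139°–293°] uniform, h=7: full span → s += 7 → s = 7.0000
seg 3 [293°–337.9°] dwell: s stays 7.0000
seg 4 [337.9°–360°] cycloidal, h=-7: θ=343.8° here. β=5.9, B=22.1. -7·(0.2670 − sin(2π·0.2670)/(2π)) = -0.7610 → s = 6.2390
seg 4 [337.9°–360°] cycloidal, h=-7: θ=349.9° here. β=12, B=22.1. -7·(0.5430 − sin(2π·0.5430)/(2π)) = -4.0982 → s = 2.9018
θ=143.5°: R = R0 + s = 13 + 0.2045 = 13.2045
θ=343.8°: R = R0 + s = 13 + 6.2390 = 19.2390
θ=349.9°: R = R0 + s = 13 + 2.9018 = 15.9018

θ=143.5°: 13.2045
θ=343.8°: 19.2390
θ=349.9°: 15.9018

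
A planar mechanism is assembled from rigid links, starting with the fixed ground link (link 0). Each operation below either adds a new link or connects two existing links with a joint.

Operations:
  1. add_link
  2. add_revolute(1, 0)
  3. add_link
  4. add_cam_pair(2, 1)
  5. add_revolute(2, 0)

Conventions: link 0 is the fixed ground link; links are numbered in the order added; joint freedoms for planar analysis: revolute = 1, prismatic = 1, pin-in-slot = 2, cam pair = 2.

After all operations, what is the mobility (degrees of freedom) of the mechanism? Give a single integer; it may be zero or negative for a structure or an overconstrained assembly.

ground; <1,0,0>
#1 <2,0,0>
R:1↔0 J1 <2,1,0>
#2 <3,1,0>
C:2↔1 J2 <3,1,1>
R:2↔0 J1 <3,2,1>
3×2 − 2×2 − 1×1 = 1

M = 1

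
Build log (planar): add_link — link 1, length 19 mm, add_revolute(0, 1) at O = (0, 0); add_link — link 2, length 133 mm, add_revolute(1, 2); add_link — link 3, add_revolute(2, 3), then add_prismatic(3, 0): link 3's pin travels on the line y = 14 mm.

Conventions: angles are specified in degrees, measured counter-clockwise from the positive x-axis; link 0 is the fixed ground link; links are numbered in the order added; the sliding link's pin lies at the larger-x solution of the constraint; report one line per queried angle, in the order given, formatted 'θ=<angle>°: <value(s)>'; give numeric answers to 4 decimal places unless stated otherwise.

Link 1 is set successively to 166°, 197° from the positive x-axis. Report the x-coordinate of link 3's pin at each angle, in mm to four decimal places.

geometry: r = 19 mm, L = 133 mm, e = 14 mm
θ=166°: crank pin P = (r cos θ, r sin θ) = (-18.435619, 4.596516)
θ=166°: h = r sin θ − e = 4.596516 − 14 = -9.403484
θ=166°: x = r cos θ + √(L² − h²) = -18.435619 + 132.667157 = 114.231538
θ=197°: crank pin P = (r cos θ, r sin θ) = (-18.169790, -5.555062)
θ=197°: h = r sin θ − e = -5.555062 − 14 = -19.555062
θ=197°: x = r cos θ + √(L² − h²) = -18.169790 + 131.554550 = 113.384759

θ=166°: 114.2315
θ=197°: 113.3848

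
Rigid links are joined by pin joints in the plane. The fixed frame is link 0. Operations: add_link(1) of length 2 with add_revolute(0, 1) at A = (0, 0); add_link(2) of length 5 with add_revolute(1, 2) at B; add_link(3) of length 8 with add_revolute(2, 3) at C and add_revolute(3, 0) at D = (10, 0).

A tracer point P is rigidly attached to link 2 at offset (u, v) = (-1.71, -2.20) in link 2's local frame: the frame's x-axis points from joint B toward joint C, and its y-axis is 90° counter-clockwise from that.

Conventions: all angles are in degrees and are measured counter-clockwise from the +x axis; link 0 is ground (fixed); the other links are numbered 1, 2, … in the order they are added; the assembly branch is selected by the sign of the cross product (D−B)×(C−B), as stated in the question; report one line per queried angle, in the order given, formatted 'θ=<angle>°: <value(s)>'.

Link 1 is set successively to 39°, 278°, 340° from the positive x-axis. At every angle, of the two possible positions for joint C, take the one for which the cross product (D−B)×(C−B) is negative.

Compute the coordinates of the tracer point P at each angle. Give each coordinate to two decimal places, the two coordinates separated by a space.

A=(0,0), D=(10.00,0)
θ=39°: B = A + 2.00·(cos39°, sin39°) = (1.5543, 1.2586)
θ=39°: |BD| = 8.5390
θ=39°: circle(B,5.00) ∩ circle(D,8.00): a=1.9858, h=4.5887
θ=39°:   candidates: C₊=(4.1948,5.5045) cross=39.183; C₋=(2.8421,-3.5727) cross=-39.183
θ=39°:   branch - wants cross < 0 → take C=(2.8421,-3.5727) (cross=-39.183)
θ=39°: ex = (C−B)/|BC| = (0.2576,-0.9663); ey = (0.9663,0.2576)
θ=39°: P = B + -1.71·ex + -2.20·ey = (-1.0119,2.3443)
θ=278°: B = A + 2.00·(cos278°, sin278°) = (0.2783, -1.9805)
θ=278°: |BD| = 9.9213
θ=278°: circle(B,5.00) ∩ circle(D,8.00): a=2.9952, h=4.0036
θ=278°:   candidates: C₊=(2.4141,2.5404) cross=39.721; C₋=(4.0125,-5.3056) cross=-39.721
θ=278°:   branch - wants cross < 0 → take C=(4.0125,-5.3056) (cross=-39.721)
θ=278°: ex = (C−B)/|BC| = (0.7468,-0.6650); ey = (0.6650,0.7468)
θ=278°: P = B + -1.71·ex + -2.20·ey = (-2.4618,-2.4864)
θ=340°: B = A + 2.00·(cos340°, sin340°) = (1.8794, -0.6840)
θ=340°: |BD| = 8.1494
θ=340°: circle(B,5.00) ∩ circle(D,8.00): a=1.6819, h=4.7086
θ=340°:   candidates: C₊=(3.1601,4.1492) cross=38.373; C₋=(3.9505,-5.2349) cross=-38.373
θ=340°:   branch - wants cross < 0 → take C=(3.9505,-5.2349) (cross=-38.373)
θ=340°: ex = (C−B)/|BC| = (0.4142,-0.9102); ey = (0.9102,0.4142)
θ=340°: P = B + -1.71·ex + -2.20·ey = (-0.8313,-0.0390)

θ=39°: -1.01 2.34
θ=278°: -2.46 -2.49
θ=340°: -0.83 -0.04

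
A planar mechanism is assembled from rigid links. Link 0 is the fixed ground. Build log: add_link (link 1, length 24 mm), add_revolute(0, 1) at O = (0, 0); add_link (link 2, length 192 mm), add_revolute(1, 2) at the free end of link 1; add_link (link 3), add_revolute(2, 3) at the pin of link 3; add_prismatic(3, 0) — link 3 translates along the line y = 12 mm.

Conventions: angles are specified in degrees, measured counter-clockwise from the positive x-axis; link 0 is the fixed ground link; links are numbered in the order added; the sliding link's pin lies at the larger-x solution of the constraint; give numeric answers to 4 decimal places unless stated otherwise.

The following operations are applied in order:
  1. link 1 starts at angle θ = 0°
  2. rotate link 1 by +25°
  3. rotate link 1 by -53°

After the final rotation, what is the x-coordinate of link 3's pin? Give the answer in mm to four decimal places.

geometry: r = 24 mm, L = 192 mm, e = 12 mm; θ starts at 0°
rotate link 1 by +25°: θ ← 0° +25° = 25°
rotate link 1 by -53°: θ ← 25° -53° = -28°
crank pin P = (r cos θ, r sin θ) = (21.190742, -11.267318)
h = r sin θ − e = -11.267318 − 12 = -23.267318
x = r cos θ + √(L² − h²) = 21.190742 + 190.584973 = 211.775715

211.7757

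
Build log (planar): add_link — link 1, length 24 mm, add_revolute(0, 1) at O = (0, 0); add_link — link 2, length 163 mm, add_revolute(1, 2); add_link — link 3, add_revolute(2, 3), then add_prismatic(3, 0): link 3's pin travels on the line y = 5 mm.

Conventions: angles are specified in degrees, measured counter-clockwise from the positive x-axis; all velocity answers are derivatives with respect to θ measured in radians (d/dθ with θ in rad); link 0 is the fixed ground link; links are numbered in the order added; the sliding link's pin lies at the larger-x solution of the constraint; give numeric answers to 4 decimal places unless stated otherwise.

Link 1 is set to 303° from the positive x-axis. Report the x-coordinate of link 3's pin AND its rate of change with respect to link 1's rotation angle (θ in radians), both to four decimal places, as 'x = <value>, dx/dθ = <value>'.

geometry: r = 24 mm, L = 163 mm, e = 5 mm
crank pin P = (r cos θ, r sin θ) = (13.071337, -20.128094)
h = r sin θ − e = -20.128094 − 5 = -25.128094
x = r cos θ + √(L² − h²) = 13.071337 + 161.051479 = 174.122816
dx/dθ = −r sin θ − h·r cos θ/√(L² − h²) (θ in radians; h = -25.128094) = 22.167552

x = 174.1228, dx/dθ = 22.1676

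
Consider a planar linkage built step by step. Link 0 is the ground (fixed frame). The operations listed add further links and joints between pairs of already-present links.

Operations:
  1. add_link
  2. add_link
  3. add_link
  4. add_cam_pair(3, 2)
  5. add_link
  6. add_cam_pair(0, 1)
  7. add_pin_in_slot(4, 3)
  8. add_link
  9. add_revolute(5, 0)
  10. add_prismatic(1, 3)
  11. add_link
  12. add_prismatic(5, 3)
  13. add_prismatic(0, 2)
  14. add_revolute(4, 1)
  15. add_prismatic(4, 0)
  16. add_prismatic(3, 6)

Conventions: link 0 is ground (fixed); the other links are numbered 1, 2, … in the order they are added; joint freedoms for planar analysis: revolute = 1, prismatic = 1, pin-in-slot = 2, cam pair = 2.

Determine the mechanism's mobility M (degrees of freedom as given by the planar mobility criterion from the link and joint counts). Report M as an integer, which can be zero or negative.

ground; <1,0,0>
#1 <2,0,0>
#2 <3,0,0>
#3 <4,0,0>
C:3↔2 J2 <4,0,1>
#4 <5,0,1>
C:0↔1 J2 <5,0,2>
PS:4↔3 J2 <5,0,3>
#5 <6,0,3>
R:5↔0 J1 <6,1,3>
P:1↔3 J1 <6,2,3>
#6 <7,2,3>
P:5↔3 J1 <7,3,3>
P:0↔2 J1 <7,4,3>
R:4↔1 J1 <7,5,3>
P:4↔0 J1 <7,6,3>
P:3↔6 J1 <7,7,3>
3×6 − 2×7 − 1×3 = 1

M = 1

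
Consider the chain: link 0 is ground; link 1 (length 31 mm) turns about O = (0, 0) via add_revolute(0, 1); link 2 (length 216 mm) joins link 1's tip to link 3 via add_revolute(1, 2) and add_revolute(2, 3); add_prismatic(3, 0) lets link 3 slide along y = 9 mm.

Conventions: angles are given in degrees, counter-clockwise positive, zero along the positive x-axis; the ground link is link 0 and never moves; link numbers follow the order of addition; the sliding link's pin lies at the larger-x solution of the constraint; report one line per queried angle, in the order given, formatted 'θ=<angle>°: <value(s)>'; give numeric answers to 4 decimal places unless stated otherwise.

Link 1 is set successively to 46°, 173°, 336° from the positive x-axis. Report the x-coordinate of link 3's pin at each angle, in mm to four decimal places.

geometry: r = 31 mm, L = 216 mm, e = 9 mm
θ=46°: crank pin P = (r cos θ, r sin θ) = (21.534409, 22.299534)
θ=46°: h = r sin θ − e = 22.299534 − 9 = 13.299534
θ=46°: x = r cos θ + √(L² − h²) = 21.534409 + 215.590172 = 237.124582
θ=173°: crank pin P = (r cos θ, r sin θ) = (-30.768931, 3.777950)
θ=173°: h = r sin θ − e = 3.777950 − 9 = -5.222050
θ=173°: x = r cos θ + √(L² − h²) = -30.768931 + 215.936866 = 185.167936
θ=336°: crank pin P = (r cos θ, r sin θ) = (28.319909, -12.608836)
θ=336°: h = r sin θ − e = -12.608836 − 9 = -21.608836
θ=336°: x = r cos θ + √(L² − h²) = 28.319909 + 214.916398 = 243.236307

θ=46°: 237.1246
θ=173°: 185.1679
θ=336°: 243.2363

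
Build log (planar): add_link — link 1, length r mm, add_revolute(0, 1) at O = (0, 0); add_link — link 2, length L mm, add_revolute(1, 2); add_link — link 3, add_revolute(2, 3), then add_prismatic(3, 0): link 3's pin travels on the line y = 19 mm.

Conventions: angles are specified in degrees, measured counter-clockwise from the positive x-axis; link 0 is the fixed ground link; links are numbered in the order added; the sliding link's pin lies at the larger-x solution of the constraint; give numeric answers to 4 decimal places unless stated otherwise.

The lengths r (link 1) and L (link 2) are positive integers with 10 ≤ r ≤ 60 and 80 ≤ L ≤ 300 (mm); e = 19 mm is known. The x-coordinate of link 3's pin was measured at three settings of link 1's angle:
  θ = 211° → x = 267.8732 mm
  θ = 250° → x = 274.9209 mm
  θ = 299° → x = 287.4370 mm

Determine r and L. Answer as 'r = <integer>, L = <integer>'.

constraint per measurement: (x − r cos θ)² + (r sin θ − e)² = L²
subtracting the θ₁ and θ₂ equations cancels the r² and L² terms:
r = (x₁² − x₂²) / (2[(x₁cos θ₁ + e sin θ₁) − (x₂cos θ₂ + e sin θ₂)]) = 15.0000 → r = 15
L² = (x₁ − r cos θ₁)² + (r sin θ₁ − e)² = 79523.9874 → L = 282.0000 → L = 282
check at θ₃=299°: x = 287.4370 (printed 287.4370) ✓

r = 15, L = 282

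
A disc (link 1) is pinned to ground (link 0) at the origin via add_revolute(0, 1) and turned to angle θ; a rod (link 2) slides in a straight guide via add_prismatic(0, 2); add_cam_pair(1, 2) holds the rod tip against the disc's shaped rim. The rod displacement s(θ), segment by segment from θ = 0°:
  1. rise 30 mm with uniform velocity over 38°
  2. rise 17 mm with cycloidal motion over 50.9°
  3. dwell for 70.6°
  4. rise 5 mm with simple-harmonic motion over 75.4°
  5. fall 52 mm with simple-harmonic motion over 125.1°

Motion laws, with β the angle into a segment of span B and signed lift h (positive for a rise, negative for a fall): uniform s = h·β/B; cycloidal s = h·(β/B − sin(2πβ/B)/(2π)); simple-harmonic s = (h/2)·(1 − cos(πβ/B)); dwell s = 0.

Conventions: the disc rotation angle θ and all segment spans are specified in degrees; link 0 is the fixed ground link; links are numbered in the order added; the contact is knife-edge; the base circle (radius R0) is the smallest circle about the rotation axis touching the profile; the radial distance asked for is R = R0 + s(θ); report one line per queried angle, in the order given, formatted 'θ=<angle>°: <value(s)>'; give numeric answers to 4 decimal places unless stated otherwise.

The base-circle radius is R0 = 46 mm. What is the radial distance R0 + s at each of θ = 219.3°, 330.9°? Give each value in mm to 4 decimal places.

segment 1 (0° to 38°, uniform, h = 30) is passed completely: s = 0.0000 + (30) = 30.0000
segment 2 (38° to 88.9°, cycloidal, h = 17) is passed completely: s = 30.0000 + (17) = 47.0000
segment 3 (88.9° to 159.5°, dwell): s unchanged at 47.0000
θ = 219.3° falls in segment 4 (159.5° to 234.9°, simple-harmonic, h = 5): β = 219.3 − 159.5 = 59.8°, B = 75.4°; Δs = 5/2·(1 − cos(π·0.7931)) = 4.4902; s = 47.0000 + 4.4902 = 51.4902
segment 4 (159.5° to 234.9°, simple-harmonic, h = 5) is passed completely: s = 47.0000 + (5) = 52.0000
θ = 330.9° falls in segment 5 (234.9° to 360°, simple-harmonic, h = -52): β = 330.9 − 234.9 = 96°, B = 125.1°; Δs = -52/2·(1 − cos(π·0.7674)) = -45.3610; s = 52.0000 − 45.3610 = 6.6390
θ=219.3°: R = R0 + s = 46 + 51.4902 = 97.4902
θ=330.9°: R = R0 + s = 46 + 6.6390 = 52.6390

θ=219.3°: 97.4902
θ=330.9°: 52.6390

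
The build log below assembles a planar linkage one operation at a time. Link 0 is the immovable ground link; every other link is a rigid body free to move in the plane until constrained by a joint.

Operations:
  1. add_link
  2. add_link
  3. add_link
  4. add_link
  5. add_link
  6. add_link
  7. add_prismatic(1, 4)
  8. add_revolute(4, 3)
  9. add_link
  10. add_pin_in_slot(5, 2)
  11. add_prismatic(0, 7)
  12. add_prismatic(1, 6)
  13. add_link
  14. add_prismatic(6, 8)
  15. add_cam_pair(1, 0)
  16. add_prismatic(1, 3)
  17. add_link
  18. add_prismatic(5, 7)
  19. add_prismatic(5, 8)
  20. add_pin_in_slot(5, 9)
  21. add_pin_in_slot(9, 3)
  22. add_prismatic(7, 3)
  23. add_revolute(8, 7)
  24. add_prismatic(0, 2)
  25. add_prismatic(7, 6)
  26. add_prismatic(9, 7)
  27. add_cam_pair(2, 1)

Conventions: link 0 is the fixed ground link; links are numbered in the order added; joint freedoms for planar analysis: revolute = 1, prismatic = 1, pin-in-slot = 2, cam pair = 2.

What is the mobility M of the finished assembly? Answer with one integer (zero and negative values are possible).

ground; <1,0,0>
#1 <2,0,0>
#2 <3,0,0>
#3 <4,0,0>
#4 <5,0,0>
#5 <6,0,0>
#6 <7,0,0>
P:1↔4 J1 <7,1,0>
R:4↔3 J1 <7,2,0>
#7 <8,2,0>
PS:5↔2 J2 <8,2,1>
P:0↔7 J1 <8,3,1>
P:1↔6 J1 <8,4,1>
#8 <9,4,1>
P:6↔8 J1 <9,5,1>
C:1↔0 J2 <9,5,2>
P:1↔3 J1 <9,6,2>
#9 <10,6,2>
P:5↔7 J1 <10,7,2>
P:5↔8 J1 <10,8,2>
PS:5↔9 J2 <10,8,3>
PS:9↔3 J2 <10,8,4>
P:7↔3 J1 <10,9,4>
R:8↔7 J1 <10,10,4>
P:0↔2 J1 <10,11,4>
P:7↔6 J1 <10,12,4>
P:9↔7 J1 <10,13,4>
C:2↔1 J2 <10,13,5>
3×9 − 2×13 − 1×5 = -4

M = -4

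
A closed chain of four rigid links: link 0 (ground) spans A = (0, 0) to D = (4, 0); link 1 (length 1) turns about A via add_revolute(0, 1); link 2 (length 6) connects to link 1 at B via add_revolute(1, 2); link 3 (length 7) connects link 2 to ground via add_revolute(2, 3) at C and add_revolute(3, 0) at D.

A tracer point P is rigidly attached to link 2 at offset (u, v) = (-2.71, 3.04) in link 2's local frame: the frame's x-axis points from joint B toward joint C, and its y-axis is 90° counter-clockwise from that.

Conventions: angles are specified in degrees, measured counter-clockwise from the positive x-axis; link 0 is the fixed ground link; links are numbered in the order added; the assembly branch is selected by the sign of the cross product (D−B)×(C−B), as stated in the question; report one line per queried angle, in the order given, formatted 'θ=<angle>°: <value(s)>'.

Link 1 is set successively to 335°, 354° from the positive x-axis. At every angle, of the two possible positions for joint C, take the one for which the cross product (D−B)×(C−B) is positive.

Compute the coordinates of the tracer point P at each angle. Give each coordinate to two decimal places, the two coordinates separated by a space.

A=(0,0), D=(4.00,0)
θ=335°: B = A + 1.00·(cos335°, sin335°) = (0.9063, -0.4226)
θ=335°: |BD| = 3.1224
θ=335°: circle(B,6.00) ∩ circle(D,7.00): a=-0.5205, h=5.9774
θ=335°:   candidates: C₊=(-0.4184,5.4293) cross=18.664; C₋=(1.1996,-6.4154) cross=-18.664
θ=335°:   branch + wants cross > 0 → take C=(-0.4184,5.4293) (cross=18.664)
θ=335°: ex = (C−B)/|BC| = (-0.2208,0.9753); ey = (-0.9753,-0.2208)
θ=335°: P = B + -2.71·ex + 3.04·ey = (-1.4603,-3.7369)
θ=354°: B = A + 1.00·(cos354°, sin354°) = (0.9945, -0.1045)
θ=354°: |BD| = 3.0073
θ=354°: circle(B,6.00) ∩ circle(D,7.00): a=-0.6578, h=5.9638
θ=354°:   candidates: C₊=(0.1299,5.8328) cross=17.935; C₋=(0.5444,-6.0876) cross=-17.935
θ=354°:   branch + wants cross > 0 → take C=(0.1299,5.8328) (cross=17.935)
θ=354°: ex = (C−B)/|BC| = (-0.1441,0.9896); ey = (-0.9896,-0.1441)
θ=354°: P = B + -2.71·ex + 3.04·ey = (-1.6232,-3.2243)

θ=335°: -1.46 -3.74
θ=354°: -1.62 -3.22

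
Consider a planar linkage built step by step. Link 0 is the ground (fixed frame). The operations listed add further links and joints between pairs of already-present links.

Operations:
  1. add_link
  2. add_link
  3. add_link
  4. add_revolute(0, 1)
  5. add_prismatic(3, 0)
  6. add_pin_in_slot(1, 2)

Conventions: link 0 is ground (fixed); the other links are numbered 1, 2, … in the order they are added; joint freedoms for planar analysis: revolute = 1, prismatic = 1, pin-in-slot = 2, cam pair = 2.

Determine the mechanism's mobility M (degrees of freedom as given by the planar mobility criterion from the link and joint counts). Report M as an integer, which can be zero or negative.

(L,J1,J2)=(1,0,0); link0 fixed
link1: (2,0,0)
link2: (3,0,0)
link3: (4,0,0)
R 0-1 [J1]: (4,1,0)
P 3-0 [J1]: (4,2,0)
PS 1-2 [J2]: (4,2,1)
Grübler: 3·3 − 2·2 − 1 = 4

M = 4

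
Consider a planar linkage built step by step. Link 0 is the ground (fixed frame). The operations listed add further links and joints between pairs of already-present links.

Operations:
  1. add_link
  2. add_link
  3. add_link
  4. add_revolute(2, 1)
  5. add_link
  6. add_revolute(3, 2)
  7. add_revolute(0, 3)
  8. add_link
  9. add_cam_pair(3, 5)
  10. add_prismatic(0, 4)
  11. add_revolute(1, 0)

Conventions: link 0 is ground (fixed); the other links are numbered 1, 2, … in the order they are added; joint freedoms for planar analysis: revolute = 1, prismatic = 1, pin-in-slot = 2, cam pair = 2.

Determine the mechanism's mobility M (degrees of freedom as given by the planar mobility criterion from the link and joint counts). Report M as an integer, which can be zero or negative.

ground; <1,0,0>
#1 <2,0,0>
#2 <3,0,0>
#3 <4,0,0>
R:2↔1 J1 <4,1,0>
#4 <5,1,0>
R:3↔2 J1 <5,2,0>
R:0↔3 J1 <5,3,0>
#5 <6,3,0>
C:3↔5 J2 <6,3,1>
P:0↔4 J1 <6,4,1>
R:1↔0 J1 <6,5,1>
3×5 − 2×5 − 1×1 = 4

M = 4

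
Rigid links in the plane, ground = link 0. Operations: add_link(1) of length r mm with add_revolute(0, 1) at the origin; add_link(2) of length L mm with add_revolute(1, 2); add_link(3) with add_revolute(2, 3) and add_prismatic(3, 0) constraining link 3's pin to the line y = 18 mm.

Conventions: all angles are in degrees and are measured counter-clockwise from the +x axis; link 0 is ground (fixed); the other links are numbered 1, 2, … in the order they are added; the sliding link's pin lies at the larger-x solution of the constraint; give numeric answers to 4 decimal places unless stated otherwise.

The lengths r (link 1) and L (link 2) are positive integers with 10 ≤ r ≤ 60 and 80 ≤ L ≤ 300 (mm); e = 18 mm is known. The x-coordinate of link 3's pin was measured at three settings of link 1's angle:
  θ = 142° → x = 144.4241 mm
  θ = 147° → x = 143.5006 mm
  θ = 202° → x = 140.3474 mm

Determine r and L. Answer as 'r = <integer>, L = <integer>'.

constraint per measurement: (x − r cos θ)² + (r sin θ − e)² = L²
subtracting the θ₁ and θ₂ equations cancels the r² and L² terms:
r = (x₁² − x₂²) / (2[(x₁cos θ₁ + e sin θ₁) − (x₂cos θ₂ + e sin θ₂)]) = 17.0003 → r = 17
L² = (x₁ − r cos θ₁)² + (r sin θ₁ − e)² = 24963.9991 → L = 158.0000 → L = 158
check at θ₃=202°: x = 140.3474 (printed 140.3474) ✓

r = 17, L = 158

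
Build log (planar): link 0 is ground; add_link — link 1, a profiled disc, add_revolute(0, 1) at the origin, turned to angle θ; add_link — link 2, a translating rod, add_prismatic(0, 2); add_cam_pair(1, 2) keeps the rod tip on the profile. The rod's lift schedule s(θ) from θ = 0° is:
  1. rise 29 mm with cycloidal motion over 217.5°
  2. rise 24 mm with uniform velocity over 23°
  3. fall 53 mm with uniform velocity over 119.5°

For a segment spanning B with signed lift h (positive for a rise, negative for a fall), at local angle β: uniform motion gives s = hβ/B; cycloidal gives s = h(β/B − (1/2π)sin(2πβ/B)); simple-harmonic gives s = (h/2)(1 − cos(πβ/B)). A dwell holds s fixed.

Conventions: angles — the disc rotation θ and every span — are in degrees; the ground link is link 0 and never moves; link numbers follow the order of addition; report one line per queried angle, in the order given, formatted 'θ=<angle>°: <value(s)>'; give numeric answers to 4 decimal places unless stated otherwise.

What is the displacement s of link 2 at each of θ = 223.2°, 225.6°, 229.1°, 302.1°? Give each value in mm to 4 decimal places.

seg 1 [0°–217.5°] cycloidal, h=29: full span → s += 29 → s = 29.0000
seg 2 [217.5°–240.5°] uniform, h=24: θ=223.2° here. β=5.7, B=23. 24·5.7/23 = 5.9478 → s = 34.9478
seg 2 [217.5°–240.5°] uniform, h=24: θ=225.6° here. β=8.1, B=23. 24·8.1/23 = 8.4522 → s = 37.4522
seg 2 [217.5°–240.5°] uniform, h=24: θ=229.1° here. β=11.6, B=23. 24·11.6/23 = 12.1043 → s = 41.1043
seg 2 [217.5°–240.5°] uniform, h=24: full span → s += 24 → s = 53.0000
seg 3 [240.5°–360°] uniform, h=-53: θ=302.1° here. β=61.6, B=119.5. -53·61.6/119.5 = -27.3205 → s = 25.6795

θ=223.2°: 34.9478
θ=225.6°: 37.4522
θ=229.1°: 41.1043
θ=302.1°: 25.6795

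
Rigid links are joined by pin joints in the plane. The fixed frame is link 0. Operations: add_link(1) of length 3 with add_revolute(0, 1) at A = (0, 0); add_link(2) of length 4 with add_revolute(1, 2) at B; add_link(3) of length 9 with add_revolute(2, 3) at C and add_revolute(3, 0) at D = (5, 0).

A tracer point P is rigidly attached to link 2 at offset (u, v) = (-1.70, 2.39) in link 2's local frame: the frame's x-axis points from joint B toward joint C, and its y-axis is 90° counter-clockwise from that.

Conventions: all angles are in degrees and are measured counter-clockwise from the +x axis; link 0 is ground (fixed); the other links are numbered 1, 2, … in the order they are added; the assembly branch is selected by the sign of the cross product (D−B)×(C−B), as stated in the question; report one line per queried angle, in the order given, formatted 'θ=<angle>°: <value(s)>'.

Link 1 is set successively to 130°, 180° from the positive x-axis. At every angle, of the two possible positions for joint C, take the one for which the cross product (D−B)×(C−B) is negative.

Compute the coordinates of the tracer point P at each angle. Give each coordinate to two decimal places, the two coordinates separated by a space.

A=(0,0), D=(5.00,0)
θ=130°: B = A + 3.00·(cos130°, sin130°) = (-1.9284, 2.2981)
θ=130°: |BD| = 7.2996
θ=130°: circle(B,4.00) ∩ circle(D,9.00): a=-0.8025, h=3.9187
θ=130°:   candidates: C₊=(-1.4564,6.2702) cross=28.605; C₋=(-3.9238,-1.1686) cross=-28.605
θ=130°:   branch - wants cross < 0 → take C=(-3.9238,-1.1686) (cross=-28.605)
θ=130°: ex = (C−B)/|BC| = (-0.4989,-0.8667); ey = (0.8667,-0.4989)
θ=130°: P = B + -1.70·ex + 2.39·ey = (0.9911,2.5792)
θ=180°: B = A + 3.00·(cos180°, sin180°) = (-3.0000, 0.0000)
θ=180°: |BD| = 8.0000
θ=180°: circle(B,4.00) ∩ circle(D,9.00): a=-0.0625, h=3.9995
θ=180°:   candidates: C₊=(-3.0625,3.9995) cross=31.996; C₋=(-3.0625,-3.9995) cross=-31.996
θ=180°:   branch - wants cross < 0 → take C=(-3.0625,-3.9995) (cross=-31.996)
θ=180°: ex = (C−B)/|BC| = (-0.0156,-0.9999); ey = (0.9999,-0.0156)
θ=180°: P = B + -1.70·ex + 2.39·ey = (-0.5837,1.6624)

θ=130°: 0.99 2.58
θ=180°: -0.58 1.66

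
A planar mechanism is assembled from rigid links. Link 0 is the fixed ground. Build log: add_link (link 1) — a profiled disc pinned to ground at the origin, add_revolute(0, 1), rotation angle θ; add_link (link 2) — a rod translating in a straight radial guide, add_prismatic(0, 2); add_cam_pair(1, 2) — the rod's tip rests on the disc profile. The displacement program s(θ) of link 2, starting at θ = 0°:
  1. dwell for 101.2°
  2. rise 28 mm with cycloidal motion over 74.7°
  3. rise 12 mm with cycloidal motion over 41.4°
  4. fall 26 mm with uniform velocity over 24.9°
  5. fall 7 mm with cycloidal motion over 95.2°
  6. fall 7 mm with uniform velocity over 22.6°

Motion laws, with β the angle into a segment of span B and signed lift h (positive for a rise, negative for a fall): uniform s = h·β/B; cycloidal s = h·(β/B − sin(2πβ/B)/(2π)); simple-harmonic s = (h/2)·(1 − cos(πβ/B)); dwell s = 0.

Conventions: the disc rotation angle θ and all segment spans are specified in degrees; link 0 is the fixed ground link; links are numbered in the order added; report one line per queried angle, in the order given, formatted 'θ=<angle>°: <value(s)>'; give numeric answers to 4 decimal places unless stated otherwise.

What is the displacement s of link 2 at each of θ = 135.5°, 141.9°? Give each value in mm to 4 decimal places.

seg 1 [0°–101.2°] dwell: s stays 0.0000
seg 2 [101.2°–175.9°] cycloidal, h=28: θ=135.5° here. β=34.3, B=74.7. 28·(0.4592 − sin(2π·0.4592)/(2π)) = 11.7260 → s = 11.7260
seg 2 [101.2°–175.9°] cycloidal, h=28: θ=141.9° here. β=40.7, B=74.7. 28·(0.5448 − sin(2π·0.5448)/(2π)) = 16.4948 → s = 16.4948

θ=135.5°: 11.7260
θ=141.9°: 16.4948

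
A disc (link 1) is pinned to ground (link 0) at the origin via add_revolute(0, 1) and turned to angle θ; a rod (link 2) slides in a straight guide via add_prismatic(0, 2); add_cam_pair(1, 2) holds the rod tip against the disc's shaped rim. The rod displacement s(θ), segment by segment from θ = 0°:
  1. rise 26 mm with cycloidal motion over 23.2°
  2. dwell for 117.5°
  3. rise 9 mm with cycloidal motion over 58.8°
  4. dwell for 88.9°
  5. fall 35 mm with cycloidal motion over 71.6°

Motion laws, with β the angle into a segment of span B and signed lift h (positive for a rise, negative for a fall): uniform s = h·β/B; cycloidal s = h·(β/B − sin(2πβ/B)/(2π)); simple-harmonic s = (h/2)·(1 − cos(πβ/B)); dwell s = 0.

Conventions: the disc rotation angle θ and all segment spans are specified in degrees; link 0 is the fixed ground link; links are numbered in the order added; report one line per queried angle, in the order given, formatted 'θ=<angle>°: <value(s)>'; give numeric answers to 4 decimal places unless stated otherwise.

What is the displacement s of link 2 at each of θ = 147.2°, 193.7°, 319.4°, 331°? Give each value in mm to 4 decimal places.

segment 1 (0° to 23.2°, cycloidal, h = 26) is passed completely: s = 0.0000 + (26) = 26.0000
segment 2 (23.2° to 140.7°, dwell): s unchanged at 26.0000
θ = 147.2° falls in segment 3 (140.7° to 199.5°, cycloidal, h = 9): β = 147.2 − 140.7 = 6.5°, B = 58.8°; Δs = 9·(0.1105 − sin(2π·0.1105)/(2π)) = 0.0781; s = 26.0000 + 0.0781 = 26.0781
θ = 193.7° falls in segment 3 (140.7° to 199.5°, cycloidal, h = 9): β = 193.7 − 140.7 = 53°, B = 58.8°; Δs = 9·(0.9014 − sin(2π·0.9014)/(2π)) = 8.9442; s = 26.0000 + 8.9442 = 34.9442
segment 3 (140.7° to 199.5°, cycloidal, h = 9) is passed completely: s = 26.0000 + (9) = 35.0000
segment 4 (199.5° to 288.4°, dwell): s unchanged at 35.0000
θ = 319.4° falls in segment 5 (288.4° to 360°, cycloidal, h = -35): β = 319.4 − 288.4 = 31°, B = 71.6°; Δs = -35·(0.4330 − sin(2π·0.4330)/(2π)) = -12.8760; s = 35.0000 − 12.8760 = 22.1240
θ = 331° falls in segment 5 (288.4° to 360°, cycloidal, h = -35): β = 331 − 288.4 = 42.6°, B = 71.6°; Δs = -35·(0.5950 − sin(2π·0.5950)/(2π)) = -23.9543; s = 35.0000 − 23.9543 = 11.0457

θ=147.2°: 26.0781
θ=193.7°: 34.9442
θ=319.4°: 22.1240
θ=331°: 11.0457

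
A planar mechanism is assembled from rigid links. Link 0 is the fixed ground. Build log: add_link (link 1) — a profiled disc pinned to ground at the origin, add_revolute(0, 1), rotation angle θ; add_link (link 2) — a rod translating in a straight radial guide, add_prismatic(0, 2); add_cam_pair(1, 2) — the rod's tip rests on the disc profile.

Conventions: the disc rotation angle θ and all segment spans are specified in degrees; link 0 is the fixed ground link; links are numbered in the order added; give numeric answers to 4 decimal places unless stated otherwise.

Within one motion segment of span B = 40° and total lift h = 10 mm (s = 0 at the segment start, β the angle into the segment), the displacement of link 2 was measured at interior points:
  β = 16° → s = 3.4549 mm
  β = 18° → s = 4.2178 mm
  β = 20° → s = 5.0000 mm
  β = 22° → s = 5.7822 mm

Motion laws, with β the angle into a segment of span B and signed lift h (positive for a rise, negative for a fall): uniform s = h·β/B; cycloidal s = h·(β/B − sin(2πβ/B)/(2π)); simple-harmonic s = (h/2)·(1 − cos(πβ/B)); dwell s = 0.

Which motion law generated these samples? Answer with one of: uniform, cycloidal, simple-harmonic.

candidates at β/B = r: uniform s = h·r (linear in β); cycloidal s = h·(r − sin(2πr)/(2π)); simple-harmonic s = (h/2)(1 − cos(πr))
β=16°: printed 3.4549 | uniform 4.0000, cycloidal 3.0645, simple-harmonic 3.4549
β=18°: printed 4.2178 | uniform 4.5000, cycloidal 4.0082, simple-harmonic 4.2178
β=20°: printed 5.0000 | uniform 5.0000, cycloidal 5.0000, simple-harmonic 5.0000
β=22°: printed 5.7822 | uniform 5.5000, cycloidal 5.9918, simple-harmonic 5.7822
only one law matches every sample → simple-harmonic

simple-harmonic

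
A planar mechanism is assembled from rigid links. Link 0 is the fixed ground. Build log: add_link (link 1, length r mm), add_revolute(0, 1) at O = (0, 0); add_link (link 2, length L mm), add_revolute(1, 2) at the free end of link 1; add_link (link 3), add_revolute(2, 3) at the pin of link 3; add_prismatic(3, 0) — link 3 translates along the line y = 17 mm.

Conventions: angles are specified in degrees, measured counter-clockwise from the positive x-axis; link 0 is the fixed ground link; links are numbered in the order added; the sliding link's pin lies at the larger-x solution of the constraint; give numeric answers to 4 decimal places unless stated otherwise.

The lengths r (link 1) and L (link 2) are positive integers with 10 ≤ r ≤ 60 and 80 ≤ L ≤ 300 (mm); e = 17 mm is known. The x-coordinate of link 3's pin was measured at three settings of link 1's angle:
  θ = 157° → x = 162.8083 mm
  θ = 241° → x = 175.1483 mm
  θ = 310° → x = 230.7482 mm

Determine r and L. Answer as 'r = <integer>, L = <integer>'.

constraint per measurement: (x − r cos θ)² + (r sin θ − e)² = L²
subtracting the θ₁ and θ₂ equations cancels the r² and L² terms:
r = (x₁² − x₂²) / (2[(x₁cos θ₁ + e sin θ₁) − (x₂cos θ₂ + e sin θ₂)]) = 48.0002 → r = 48
L² = (x₁ − r cos θ₁)² + (r sin θ₁ − e)² = 42848.9891 → L = 207.0000 → L = 207
check at θ₃=310°: x = 230.7482 (printed 230.7482) ✓

r = 48, L = 207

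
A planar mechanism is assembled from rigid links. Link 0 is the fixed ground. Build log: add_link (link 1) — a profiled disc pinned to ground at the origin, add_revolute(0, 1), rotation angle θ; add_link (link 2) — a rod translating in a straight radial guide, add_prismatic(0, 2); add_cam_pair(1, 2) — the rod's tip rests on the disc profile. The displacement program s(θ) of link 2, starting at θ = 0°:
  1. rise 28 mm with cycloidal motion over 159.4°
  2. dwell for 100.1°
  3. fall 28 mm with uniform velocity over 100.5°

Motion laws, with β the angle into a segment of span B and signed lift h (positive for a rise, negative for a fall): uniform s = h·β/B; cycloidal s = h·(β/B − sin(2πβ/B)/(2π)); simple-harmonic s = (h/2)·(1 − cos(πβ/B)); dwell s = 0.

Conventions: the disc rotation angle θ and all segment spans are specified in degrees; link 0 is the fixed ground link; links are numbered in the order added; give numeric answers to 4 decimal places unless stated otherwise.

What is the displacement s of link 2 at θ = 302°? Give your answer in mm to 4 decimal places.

seg 1 [0°–159.4°] cycloidal, h=28: full span → s += 28 → s = 28.0000
seg 2 [159.4°–259.5°] dwell: s stays 28.0000
seg 3 [259.5°–360°] uniform, h=-28: θ=302° here. β=42.5, B=100.5. -28·42.5/100.5 = -11.8408 → s = 16.1592

16.1592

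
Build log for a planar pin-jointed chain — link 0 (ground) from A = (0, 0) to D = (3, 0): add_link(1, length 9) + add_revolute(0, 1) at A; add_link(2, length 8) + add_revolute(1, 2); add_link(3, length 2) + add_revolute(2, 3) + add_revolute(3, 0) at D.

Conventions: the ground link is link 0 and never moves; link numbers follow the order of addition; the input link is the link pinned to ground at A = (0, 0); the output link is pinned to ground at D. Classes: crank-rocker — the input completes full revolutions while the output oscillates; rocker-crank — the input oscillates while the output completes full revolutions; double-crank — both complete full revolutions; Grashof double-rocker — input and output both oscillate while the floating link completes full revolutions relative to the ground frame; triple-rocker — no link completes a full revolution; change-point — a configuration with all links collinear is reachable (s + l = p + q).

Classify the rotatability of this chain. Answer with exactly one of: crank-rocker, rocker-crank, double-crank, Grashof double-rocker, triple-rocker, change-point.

lengths: ground=3, input=9, coupler=8, output=2
sorted: s=2 (shortest), l=9 (longest), p+q=11
s + l = 11 vs p + q = 11
s + l = p + q → change-point (collinear configuration reachable)

change-point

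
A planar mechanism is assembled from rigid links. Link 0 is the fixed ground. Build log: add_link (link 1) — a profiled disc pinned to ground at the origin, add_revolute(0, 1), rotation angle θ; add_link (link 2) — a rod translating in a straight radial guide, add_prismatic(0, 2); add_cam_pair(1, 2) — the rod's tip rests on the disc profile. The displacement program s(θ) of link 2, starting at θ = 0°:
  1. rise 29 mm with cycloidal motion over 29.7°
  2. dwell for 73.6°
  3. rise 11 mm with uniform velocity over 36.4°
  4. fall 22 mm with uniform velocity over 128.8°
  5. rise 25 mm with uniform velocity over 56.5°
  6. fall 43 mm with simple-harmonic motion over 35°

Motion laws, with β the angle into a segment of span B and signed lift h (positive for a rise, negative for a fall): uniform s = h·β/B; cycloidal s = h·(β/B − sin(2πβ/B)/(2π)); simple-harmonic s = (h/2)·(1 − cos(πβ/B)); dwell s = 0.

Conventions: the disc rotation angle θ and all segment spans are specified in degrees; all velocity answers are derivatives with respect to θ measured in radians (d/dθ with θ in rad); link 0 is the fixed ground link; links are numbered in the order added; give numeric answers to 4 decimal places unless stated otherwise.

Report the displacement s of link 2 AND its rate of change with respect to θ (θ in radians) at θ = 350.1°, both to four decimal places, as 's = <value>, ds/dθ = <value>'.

seg 1 [0°–29.7°] cycloidal, h=29: full span → s += 29 → s = 29.0000
seg 2 [29.7°–103.3°] dwell: s stays 29.0000
seg 3 [103.3°–139.7°] uniform, h=11: full span → s += 11 → s = 40.0000
seg 4 [139.7°–268.5°] uniform, h=-22: full span → s += -22 → s = 18.0000
seg 5 [268.5°–325°] uniform, h=25: full span → s += 25 → s = 43.0000
seg 6 [325°–360°] simple-harmonic, h=-43: θ=350.1° here. β=25.1, B=35. -43/2·(1 − cos(π·0.7171)) = -35.0554 → s = 7.9446
velocity in seg [325°–360°] (simple-harmonic), θ in radians: β = 25.1° = 0.4381 rad, B = 35° = 0.6109 rad; ds/dθ = (πh/(2B)) sin(πβ/B) = (π·(-43)/(2·0.6109)) sin(π·0.7171) = -85.825944 mm/rad

s = 7.9446, ds/dθ = -85.8259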